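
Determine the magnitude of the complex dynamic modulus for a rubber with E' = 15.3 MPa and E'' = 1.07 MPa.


|E*| = sqrt(E'^2 + E''^2)
= sqrt(15.3^2 + 1.07^2)
= sqrt(234.0900 + 1.1449)
= 15.337 MPa

15.337 MPa


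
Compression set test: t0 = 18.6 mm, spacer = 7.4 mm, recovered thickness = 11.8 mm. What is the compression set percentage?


CS = (t0 - recovered) / (t0 - ts) * 100
= (18.6 - 11.8) / (18.6 - 7.4) * 100
= 6.8 / 11.2 * 100
= 60.7%

60.7%


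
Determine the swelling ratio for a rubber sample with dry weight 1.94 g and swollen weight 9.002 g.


Q = W_swollen / W_dry
Q = 9.002 / 1.94
Q = 4.64

Q = 4.64


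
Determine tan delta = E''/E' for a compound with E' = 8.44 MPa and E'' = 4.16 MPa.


tan delta = E'' / E'
= 4.16 / 8.44
= 0.4929

tan delta = 0.4929


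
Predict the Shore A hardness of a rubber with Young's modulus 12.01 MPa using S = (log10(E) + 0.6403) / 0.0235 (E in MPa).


log10(E) = 0.0235*S - 0.6403  =>  S = (log10(E) + 0.6403) / 0.0235
log10(12.01) = 1.079543
S = (1.079543 + 0.6403) / 0.0235 = 1.719843 / 0.0235
S = 73.2

Shore A = 73.2


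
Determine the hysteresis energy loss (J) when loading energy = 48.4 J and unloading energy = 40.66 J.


Hysteresis loss = loading - unloading
= 48.4 - 40.66
= 7.74 J

7.74 J


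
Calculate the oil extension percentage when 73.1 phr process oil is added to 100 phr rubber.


Oil % = oil / (100 + oil) * 100
= 73.1 / (100 + 73.1) * 100
= 73.1 / 173.1 * 100
= 42.23%

42.23%


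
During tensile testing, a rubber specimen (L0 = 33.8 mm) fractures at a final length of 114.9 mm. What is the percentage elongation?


Elongation = (Lf - L0) / L0 * 100
= (114.9 - 33.8) / 33.8 * 100
= 81.1 / 33.8 * 100
= 239.9%

239.9%


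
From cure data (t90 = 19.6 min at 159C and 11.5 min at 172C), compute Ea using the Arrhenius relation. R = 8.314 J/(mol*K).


T1 = 432.15 K, T2 = 445.15 K
1/T1 - 1/T2 = 6.7578e-05
ln(t1/t2) = ln(19.6/11.5) = 0.5332
Ea = 8.314 * 0.5332 / 6.7578e-05 = 65596.9240 J/mol
Ea = 65.6 kJ/mol

65.6 kJ/mol


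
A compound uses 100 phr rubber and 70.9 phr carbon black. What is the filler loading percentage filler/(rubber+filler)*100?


Filler % = filler / (rubber + filler) * 100
= 70.9 / (100 + 70.9) * 100
= 70.9 / 170.9 * 100
= 41.49%

41.49%


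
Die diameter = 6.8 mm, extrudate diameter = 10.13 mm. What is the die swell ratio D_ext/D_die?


Die swell ratio = D_extrudate / D_die
= 10.13 / 6.8
= 1.49

Die swell = 1.49


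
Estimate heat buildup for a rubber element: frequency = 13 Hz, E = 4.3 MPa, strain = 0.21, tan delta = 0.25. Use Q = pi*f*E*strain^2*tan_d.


Q = pi * f * E * strain^2 * tan_d
= pi * 13 * 4.3 * 0.21^2 * 0.25
= pi * 13 * 4.3 * 0.0441 * 0.25
= 1.9362

Q = 1.9362


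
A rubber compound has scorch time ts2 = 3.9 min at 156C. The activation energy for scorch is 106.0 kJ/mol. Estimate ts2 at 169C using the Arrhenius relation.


Convert temperatures: T1 = 156 + 273.15 = 429.15 K, T2 = 169 + 273.15 = 442.15 K
ts2_new = 3.9 * exp(106000 / 8.314 * (1/442.15 - 1/429.15))
1/T2 - 1/T1 = -6.8512e-05
ts2_new = 1.63 min

1.63 min


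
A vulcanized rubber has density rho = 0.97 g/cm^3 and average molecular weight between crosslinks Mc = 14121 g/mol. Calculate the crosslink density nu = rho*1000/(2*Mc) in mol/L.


nu = rho * 1000 / (2 * Mc)
nu = 0.97 * 1000 / (2 * 14121)
nu = 970.0 / 28242
nu = 0.0343 mol/L

0.0343 mol/L


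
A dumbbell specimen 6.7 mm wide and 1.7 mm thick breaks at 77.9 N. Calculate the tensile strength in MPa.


Area = width * thickness = 6.7 * 1.7 = 11.39 mm^2
TS = force / area = 77.9 / 11.39 = 6.84 MPa

6.84 MPa


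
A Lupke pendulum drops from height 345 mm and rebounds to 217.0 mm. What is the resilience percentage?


Resilience = h_rebound / h_drop * 100
= 217.0 / 345 * 100
= 62.9%

62.9%


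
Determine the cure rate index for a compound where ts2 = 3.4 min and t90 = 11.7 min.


CRI = 100 / (t90 - ts2)
= 100 / (11.7 - 3.4)
= 100 / 8.3
= 12.05 min^-1

12.05 min^-1


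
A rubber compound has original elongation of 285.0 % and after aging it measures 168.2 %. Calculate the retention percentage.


Retention = aged / original * 100
= 168.2 / 285.0 * 100
= 59.0%

59.0%


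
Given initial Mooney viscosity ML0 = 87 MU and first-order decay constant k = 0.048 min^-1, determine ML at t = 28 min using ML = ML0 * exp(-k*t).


ML = ML0 * exp(-k * t)
ML = 87 * exp(-0.048 * 28)
ML = 87 * 0.2608
ML = 22.69 MU

22.69 MU


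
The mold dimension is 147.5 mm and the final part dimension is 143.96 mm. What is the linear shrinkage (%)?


Shrinkage = (mold - part) / mold * 100
= (147.5 - 143.96) / 147.5 * 100
= 3.54 / 147.5 * 100
= 2.4%

2.4%


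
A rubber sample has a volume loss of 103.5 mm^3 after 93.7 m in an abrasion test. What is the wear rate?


Rate = volume_loss / distance
= 103.5 / 93.7
= 1.105 mm^3/m

1.105 mm^3/m


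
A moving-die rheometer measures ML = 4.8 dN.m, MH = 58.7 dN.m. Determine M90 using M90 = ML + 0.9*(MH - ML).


M90 = ML + 0.9 * (MH - ML)
M90 = 4.8 + 0.9 * (58.7 - 4.8)
M90 = 4.8 + 0.9 * 53.9
M90 = 53.31 dN.m

53.31 dN.m


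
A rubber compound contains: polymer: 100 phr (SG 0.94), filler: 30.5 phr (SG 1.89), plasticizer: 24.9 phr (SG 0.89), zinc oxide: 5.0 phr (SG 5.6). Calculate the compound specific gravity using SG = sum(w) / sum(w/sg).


Sum of weights = 160.4
Volume contributions:
  polymer: 100/0.94 = 106.3830
  filler: 30.5/1.89 = 16.1376
  plasticizer: 24.9/0.89 = 27.9775
  zinc oxide: 5.0/5.6 = 0.8929
Sum of volumes = 151.3909
SG = 160.4 / 151.3909 = 1.06

SG = 1.06


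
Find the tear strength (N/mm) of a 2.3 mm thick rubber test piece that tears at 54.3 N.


Tear strength = force / thickness
= 54.3 / 2.3
= 23.61 N/mm

23.61 N/mm


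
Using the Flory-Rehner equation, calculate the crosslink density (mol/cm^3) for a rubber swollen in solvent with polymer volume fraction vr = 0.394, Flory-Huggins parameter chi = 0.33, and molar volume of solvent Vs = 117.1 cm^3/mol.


ln(1 - vr) = ln(1 - 0.394) = -0.5009
Numerator = -((-0.5009) + 0.394 + 0.33 * 0.394^2) = 0.0556
Denominator = 117.1 * (0.394^(1/3) - 0.394/2) = 62.7777
nu = 0.0556 / 62.7777 = 8.8642e-04 mol/cm^3

8.8642e-04 mol/cm^3


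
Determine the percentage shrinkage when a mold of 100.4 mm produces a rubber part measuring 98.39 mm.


Shrinkage = (mold - part) / mold * 100
= (100.4 - 98.39) / 100.4 * 100
= 2.01 / 100.4 * 100
= 2.0%

2.0%


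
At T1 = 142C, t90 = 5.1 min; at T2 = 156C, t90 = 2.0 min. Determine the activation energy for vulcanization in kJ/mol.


T1 = 415.15 K, T2 = 429.15 K
1/T1 - 1/T2 = 7.8580e-05
ln(t1/t2) = ln(5.1/2.0) = 0.9361
Ea = 8.314 * 0.9361 / 7.8580e-05 = 99041.0664 J/mol
Ea = 99.04 kJ/mol

99.04 kJ/mol


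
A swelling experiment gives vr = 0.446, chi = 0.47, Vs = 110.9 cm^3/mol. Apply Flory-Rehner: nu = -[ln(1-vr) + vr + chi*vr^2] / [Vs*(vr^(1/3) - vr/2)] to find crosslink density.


ln(1 - vr) = ln(1 - 0.446) = -0.5906
Numerator = -((-0.5906) + 0.446 + 0.47 * 0.446^2) = 0.0511
Denominator = 110.9 * (0.446^(1/3) - 0.446/2) = 60.0005
nu = 0.0511 / 60.0005 = 8.5166e-04 mol/cm^3

8.5166e-04 mol/cm^3


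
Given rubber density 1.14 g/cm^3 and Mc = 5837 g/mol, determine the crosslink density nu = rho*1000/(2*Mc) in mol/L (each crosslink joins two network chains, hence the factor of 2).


nu = rho * 1000 / (2 * Mc)
nu = 1.14 * 1000 / (2 * 5837)
nu = 1140.0 / 11674
nu = 0.0977 mol/L

0.0977 mol/L


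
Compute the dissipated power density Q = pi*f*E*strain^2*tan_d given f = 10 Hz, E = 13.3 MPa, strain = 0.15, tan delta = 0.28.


Q = pi * f * E * strain^2 * tan_d
= pi * 10 * 13.3 * 0.15^2 * 0.28
= pi * 10 * 13.3 * 0.0225 * 0.28
= 2.6323

Q = 2.6323


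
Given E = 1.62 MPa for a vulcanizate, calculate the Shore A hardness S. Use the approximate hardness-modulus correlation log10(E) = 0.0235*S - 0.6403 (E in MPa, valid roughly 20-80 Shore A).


log10(E) = 0.0235*S - 0.6403  =>  S = (log10(E) + 0.6403) / 0.0235
log10(1.62) = 0.209515
S = (0.209515 + 0.6403) / 0.0235 = 0.849815 / 0.0235
S = 36.2

Shore A = 36.2


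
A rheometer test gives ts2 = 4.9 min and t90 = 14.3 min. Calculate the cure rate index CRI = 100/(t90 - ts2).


CRI = 100 / (t90 - ts2)
= 100 / (14.3 - 4.9)
= 100 / 9.4
= 10.64 min^-1

10.64 min^-1


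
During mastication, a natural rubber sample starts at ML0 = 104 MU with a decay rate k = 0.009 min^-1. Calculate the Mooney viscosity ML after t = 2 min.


ML = ML0 * exp(-k * t)
ML = 104 * exp(-0.009 * 2)
ML = 104 * 0.9822
ML = 102.14 MU

102.14 MU


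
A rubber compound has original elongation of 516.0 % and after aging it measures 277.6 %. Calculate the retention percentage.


Retention = aged / original * 100
= 277.6 / 516.0 * 100
= 53.8%

53.8%


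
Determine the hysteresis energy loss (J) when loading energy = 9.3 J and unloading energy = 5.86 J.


Hysteresis loss = loading - unloading
= 9.3 - 5.86
= 3.44 J

3.44 J


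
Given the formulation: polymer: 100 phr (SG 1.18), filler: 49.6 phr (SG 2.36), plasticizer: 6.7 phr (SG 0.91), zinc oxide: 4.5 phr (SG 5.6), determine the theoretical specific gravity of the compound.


Sum of weights = 160.8
Volume contributions:
  polymer: 100/1.18 = 84.7458
  filler: 49.6/2.36 = 21.0169
  plasticizer: 6.7/0.91 = 7.3626
  zinc oxide: 4.5/5.6 = 0.8036
Sum of volumes = 113.9289
SG = 160.8 / 113.9289 = 1.411

SG = 1.411


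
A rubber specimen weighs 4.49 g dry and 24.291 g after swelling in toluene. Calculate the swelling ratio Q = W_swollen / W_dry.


Q = W_swollen / W_dry
Q = 24.291 / 4.49
Q = 5.41

Q = 5.41


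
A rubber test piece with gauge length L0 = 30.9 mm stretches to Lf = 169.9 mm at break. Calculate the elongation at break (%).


Elongation = (Lf - L0) / L0 * 100
= (169.9 - 30.9) / 30.9 * 100
= 139.0 / 30.9 * 100
= 449.8%

449.8%


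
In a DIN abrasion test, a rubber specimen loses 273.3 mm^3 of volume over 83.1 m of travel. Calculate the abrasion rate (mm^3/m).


Rate = volume_loss / distance
= 273.3 / 83.1
= 3.289 mm^3/m

3.289 mm^3/m


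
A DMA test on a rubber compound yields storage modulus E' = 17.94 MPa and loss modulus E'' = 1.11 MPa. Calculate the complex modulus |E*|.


|E*| = sqrt(E'^2 + E''^2)
= sqrt(17.94^2 + 1.11^2)
= sqrt(321.8436 + 1.2321)
= 17.974 MPa

17.974 MPa


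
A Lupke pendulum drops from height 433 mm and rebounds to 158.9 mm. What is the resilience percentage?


Resilience = h_rebound / h_drop * 100
= 158.9 / 433 * 100
= 36.7%

36.7%


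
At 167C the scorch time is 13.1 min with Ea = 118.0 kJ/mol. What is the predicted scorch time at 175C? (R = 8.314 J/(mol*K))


Convert temperatures: T1 = 167 + 273.15 = 440.15 K, T2 = 175 + 273.15 = 448.15 K
ts2_new = 13.1 * exp(118000 / 8.314 * (1/448.15 - 1/440.15))
1/T2 - 1/T1 = -4.0557e-05
ts2_new = 7.37 min

7.37 min


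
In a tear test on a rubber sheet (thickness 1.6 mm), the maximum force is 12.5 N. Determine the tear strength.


Tear strength = force / thickness
= 12.5 / 1.6
= 7.81 N/mm

7.81 N/mm


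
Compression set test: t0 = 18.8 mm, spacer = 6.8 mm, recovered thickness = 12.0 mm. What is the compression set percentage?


CS = (t0 - recovered) / (t0 - ts) * 100
= (18.8 - 12.0) / (18.8 - 6.8) * 100
= 6.8 / 12.0 * 100
= 56.7%

56.7%


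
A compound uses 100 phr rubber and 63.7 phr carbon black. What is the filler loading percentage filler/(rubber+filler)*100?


Filler % = filler / (rubber + filler) * 100
= 63.7 / (100 + 63.7) * 100
= 63.7 / 163.7 * 100
= 38.91%

38.91%


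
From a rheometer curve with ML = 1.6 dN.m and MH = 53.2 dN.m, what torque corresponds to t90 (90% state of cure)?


M90 = ML + 0.9 * (MH - ML)
M90 = 1.6 + 0.9 * (53.2 - 1.6)
M90 = 1.6 + 0.9 * 51.6
M90 = 48.04 dN.m

48.04 dN.m


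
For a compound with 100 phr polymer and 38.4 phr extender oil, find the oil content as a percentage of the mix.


Oil % = oil / (100 + oil) * 100
= 38.4 / (100 + 38.4) * 100
= 38.4 / 138.4 * 100
= 27.75%

27.75%


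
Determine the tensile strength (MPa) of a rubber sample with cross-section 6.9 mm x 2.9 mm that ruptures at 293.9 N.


Area = width * thickness = 6.9 * 2.9 = 20.01 mm^2
TS = force / area = 293.9 / 20.01 = 14.69 MPa

14.69 MPa


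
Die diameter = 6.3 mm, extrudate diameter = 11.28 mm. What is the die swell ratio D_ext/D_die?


Die swell ratio = D_extrudate / D_die
= 11.28 / 6.3
= 1.79

Die swell = 1.79


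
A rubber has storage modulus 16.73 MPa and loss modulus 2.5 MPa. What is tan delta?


tan delta = E'' / E'
= 2.5 / 16.73
= 0.1494

tan delta = 0.1494


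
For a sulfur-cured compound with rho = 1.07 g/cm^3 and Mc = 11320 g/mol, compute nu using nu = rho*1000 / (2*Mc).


nu = rho * 1000 / (2 * Mc)
nu = 1.07 * 1000 / (2 * 11320)
nu = 1070.0 / 22640
nu = 0.0473 mol/L

0.0473 mol/L


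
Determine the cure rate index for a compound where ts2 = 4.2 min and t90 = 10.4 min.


CRI = 100 / (t90 - ts2)
= 100 / (10.4 - 4.2)
= 100 / 6.2
= 16.13 min^-1

16.13 min^-1


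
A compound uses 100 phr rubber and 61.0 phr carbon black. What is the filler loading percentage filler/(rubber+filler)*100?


Filler % = filler / (rubber + filler) * 100
= 61.0 / (100 + 61.0) * 100
= 61.0 / 161.0 * 100
= 37.89%

37.89%


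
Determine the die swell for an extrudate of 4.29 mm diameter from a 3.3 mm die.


Die swell ratio = D_extrudate / D_die
= 4.29 / 3.3
= 1.3

Die swell = 1.3


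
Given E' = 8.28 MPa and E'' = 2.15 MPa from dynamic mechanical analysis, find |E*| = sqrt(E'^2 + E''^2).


|E*| = sqrt(E'^2 + E''^2)
= sqrt(8.28^2 + 2.15^2)
= sqrt(68.5584 + 4.6225)
= 8.555 MPa

8.555 MPa


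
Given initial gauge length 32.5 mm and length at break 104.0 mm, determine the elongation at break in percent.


Elongation = (Lf - L0) / L0 * 100
= (104.0 - 32.5) / 32.5 * 100
= 71.5 / 32.5 * 100
= 220.0%

220.0%


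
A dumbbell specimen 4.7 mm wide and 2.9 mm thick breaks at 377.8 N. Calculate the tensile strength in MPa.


Area = width * thickness = 4.7 * 2.9 = 13.63 mm^2
TS = force / area = 377.8 / 13.63 = 27.72 MPa

27.72 MPa


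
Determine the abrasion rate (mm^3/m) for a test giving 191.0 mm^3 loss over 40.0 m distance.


Rate = volume_loss / distance
= 191.0 / 40.0
= 4.775 mm^3/m

4.775 mm^3/m


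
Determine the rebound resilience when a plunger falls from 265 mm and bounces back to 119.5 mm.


Resilience = h_rebound / h_drop * 100
= 119.5 / 265 * 100
= 45.1%

45.1%


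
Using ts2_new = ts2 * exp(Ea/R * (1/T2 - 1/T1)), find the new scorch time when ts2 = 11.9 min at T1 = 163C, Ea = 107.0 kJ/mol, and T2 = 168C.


Convert temperatures: T1 = 163 + 273.15 = 436.15 K, T2 = 168 + 273.15 = 441.15 K
ts2_new = 11.9 * exp(107000 / 8.314 * (1/441.15 - 1/436.15))
1/T2 - 1/T1 = -2.5987e-05
ts2_new = 8.52 min

8.52 min


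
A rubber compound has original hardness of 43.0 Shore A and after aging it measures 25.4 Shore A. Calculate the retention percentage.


Retention = aged / original * 100
= 25.4 / 43.0 * 100
= 59.1%

59.1%


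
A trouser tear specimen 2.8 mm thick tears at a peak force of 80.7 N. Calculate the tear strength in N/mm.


Tear strength = force / thickness
= 80.7 / 2.8
= 28.82 N/mm

28.82 N/mm


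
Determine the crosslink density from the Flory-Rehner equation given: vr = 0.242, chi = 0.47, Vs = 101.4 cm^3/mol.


ln(1 - vr) = ln(1 - 0.242) = -0.2771
Numerator = -((-0.2771) + 0.242 + 0.47 * 0.242^2) = 0.0075
Denominator = 101.4 * (0.242^(1/3) - 0.242/2) = 50.9198
nu = 0.0075 / 50.9198 = 1.4821e-04 mol/cm^3

1.4821e-04 mol/cm^3


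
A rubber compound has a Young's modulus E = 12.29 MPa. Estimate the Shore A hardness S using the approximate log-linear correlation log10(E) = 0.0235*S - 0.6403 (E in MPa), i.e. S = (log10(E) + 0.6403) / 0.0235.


log10(E) = 0.0235*S - 0.6403  =>  S = (log10(E) + 0.6403) / 0.0235
log10(12.29) = 1.089552
S = (1.089552 + 0.6403) / 0.0235 = 1.729852 / 0.0235
S = 73.6

Shore A = 73.6


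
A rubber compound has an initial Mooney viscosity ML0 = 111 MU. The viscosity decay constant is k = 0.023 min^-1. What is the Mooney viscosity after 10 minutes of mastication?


ML = ML0 * exp(-k * t)
ML = 111 * exp(-0.023 * 10)
ML = 111 * 0.7945
ML = 88.19 MU

88.19 MU


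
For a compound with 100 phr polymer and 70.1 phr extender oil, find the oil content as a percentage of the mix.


Oil % = oil / (100 + oil) * 100
= 70.1 / (100 + 70.1) * 100
= 70.1 / 170.1 * 100
= 41.21%

41.21%


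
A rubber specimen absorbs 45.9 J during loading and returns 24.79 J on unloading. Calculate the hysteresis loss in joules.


Hysteresis loss = loading - unloading
= 45.9 - 24.79
= 21.11 J

21.11 J


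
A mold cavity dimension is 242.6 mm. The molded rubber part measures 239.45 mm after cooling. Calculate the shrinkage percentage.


Shrinkage = (mold - part) / mold * 100
= (242.6 - 239.45) / 242.6 * 100
= 3.15 / 242.6 * 100
= 1.3%

1.3%


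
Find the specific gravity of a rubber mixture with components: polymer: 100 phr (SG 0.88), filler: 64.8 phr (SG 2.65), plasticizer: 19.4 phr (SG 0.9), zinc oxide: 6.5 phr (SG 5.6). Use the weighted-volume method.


Sum of weights = 190.7
Volume contributions:
  polymer: 100/0.88 = 113.6364
  filler: 64.8/2.65 = 24.4528
  plasticizer: 19.4/0.9 = 21.5556
  zinc oxide: 6.5/5.6 = 1.1607
Sum of volumes = 160.8055
SG = 190.7 / 160.8055 = 1.186

SG = 1.186


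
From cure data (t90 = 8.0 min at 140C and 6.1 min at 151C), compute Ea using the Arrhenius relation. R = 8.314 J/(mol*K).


T1 = 413.15 K, T2 = 424.15 K
1/T1 - 1/T2 = 6.2772e-05
ln(t1/t2) = ln(8.0/6.1) = 0.2712
Ea = 8.314 * 0.2712 / 6.2772e-05 = 35913.5726 J/mol
Ea = 35.91 kJ/mol

35.91 kJ/mol


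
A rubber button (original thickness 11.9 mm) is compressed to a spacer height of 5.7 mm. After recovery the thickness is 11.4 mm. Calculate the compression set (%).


CS = (t0 - recovered) / (t0 - ts) * 100
= (11.9 - 11.4) / (11.9 - 5.7) * 100
= 0.5 / 6.2 * 100
= 8.1%

8.1%


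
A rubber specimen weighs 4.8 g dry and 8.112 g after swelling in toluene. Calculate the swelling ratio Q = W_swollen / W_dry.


Q = W_swollen / W_dry
Q = 8.112 / 4.8
Q = 1.69

Q = 1.69


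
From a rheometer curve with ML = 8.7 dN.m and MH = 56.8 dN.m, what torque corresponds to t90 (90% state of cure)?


M90 = ML + 0.9 * (MH - ML)
M90 = 8.7 + 0.9 * (56.8 - 8.7)
M90 = 8.7 + 0.9 * 48.1
M90 = 51.99 dN.m

51.99 dN.m


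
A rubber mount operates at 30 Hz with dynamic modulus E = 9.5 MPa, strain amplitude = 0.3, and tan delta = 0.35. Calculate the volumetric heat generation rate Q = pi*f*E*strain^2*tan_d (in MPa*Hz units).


Q = pi * f * E * strain^2 * tan_d
= pi * 30 * 9.5 * 0.3^2 * 0.35
= pi * 30 * 9.5 * 0.0900 * 0.35
= 28.2036

Q = 28.2036


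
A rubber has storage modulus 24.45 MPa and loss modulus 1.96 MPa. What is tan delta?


tan delta = E'' / E'
= 1.96 / 24.45
= 0.0802

tan delta = 0.0802


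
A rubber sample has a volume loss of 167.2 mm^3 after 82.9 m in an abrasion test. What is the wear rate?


Rate = volume_loss / distance
= 167.2 / 82.9
= 2.017 mm^3/m

2.017 mm^3/m


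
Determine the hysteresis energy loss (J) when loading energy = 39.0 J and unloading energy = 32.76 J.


Hysteresis loss = loading - unloading
= 39.0 - 32.76
= 6.24 J

6.24 J


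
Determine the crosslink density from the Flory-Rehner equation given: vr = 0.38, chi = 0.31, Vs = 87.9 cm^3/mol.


ln(1 - vr) = ln(1 - 0.38) = -0.4780
Numerator = -((-0.4780) + 0.38 + 0.31 * 0.38^2) = 0.0533
Denominator = 87.9 * (0.38^(1/3) - 0.38/2) = 46.9663
nu = 0.0533 / 46.9663 = 0.0011 mol/cm^3

0.0011 mol/cm^3


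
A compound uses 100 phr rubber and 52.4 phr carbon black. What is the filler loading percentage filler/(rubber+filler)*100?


Filler % = filler / (rubber + filler) * 100
= 52.4 / (100 + 52.4) * 100
= 52.4 / 152.4 * 100
= 34.38%

34.38%


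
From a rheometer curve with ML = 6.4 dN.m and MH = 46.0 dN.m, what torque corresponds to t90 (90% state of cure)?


M90 = ML + 0.9 * (MH - ML)
M90 = 6.4 + 0.9 * (46.0 - 6.4)
M90 = 6.4 + 0.9 * 39.6
M90 = 42.04 dN.m

42.04 dN.m


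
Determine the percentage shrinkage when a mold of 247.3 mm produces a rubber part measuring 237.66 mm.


Shrinkage = (mold - part) / mold * 100
= (247.3 - 237.66) / 247.3 * 100
= 9.64 / 247.3 * 100
= 3.9%

3.9%


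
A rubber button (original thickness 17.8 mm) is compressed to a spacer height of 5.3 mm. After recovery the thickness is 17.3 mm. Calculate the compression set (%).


CS = (t0 - recovered) / (t0 - ts) * 100
= (17.8 - 17.3) / (17.8 - 5.3) * 100
= 0.5 / 12.5 * 100
= 4.0%

4.0%


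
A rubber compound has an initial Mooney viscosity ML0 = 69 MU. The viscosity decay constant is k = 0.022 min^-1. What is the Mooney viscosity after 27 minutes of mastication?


ML = ML0 * exp(-k * t)
ML = 69 * exp(-0.022 * 27)
ML = 69 * 0.5521
ML = 38.1 MU

38.1 MU


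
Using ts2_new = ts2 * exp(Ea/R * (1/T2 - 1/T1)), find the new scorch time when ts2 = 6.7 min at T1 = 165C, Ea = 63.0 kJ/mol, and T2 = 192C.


Convert temperatures: T1 = 165 + 273.15 = 438.15 K, T2 = 192 + 273.15 = 465.15 K
ts2_new = 6.7 * exp(63000 / 8.314 * (1/465.15 - 1/438.15))
1/T2 - 1/T1 = -1.3248e-04
ts2_new = 2.46 min

2.46 min


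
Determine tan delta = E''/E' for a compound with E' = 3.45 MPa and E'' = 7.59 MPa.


tan delta = E'' / E'
= 7.59 / 3.45
= 2.2

tan delta = 2.2


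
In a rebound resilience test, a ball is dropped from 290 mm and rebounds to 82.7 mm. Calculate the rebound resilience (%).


Resilience = h_rebound / h_drop * 100
= 82.7 / 290 * 100
= 28.5%

28.5%


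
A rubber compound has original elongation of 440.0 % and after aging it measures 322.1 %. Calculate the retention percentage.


Retention = aged / original * 100
= 322.1 / 440.0 * 100
= 73.2%

73.2%


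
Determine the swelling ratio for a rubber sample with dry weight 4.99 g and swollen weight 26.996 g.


Q = W_swollen / W_dry
Q = 26.996 / 4.99
Q = 5.41

Q = 5.41


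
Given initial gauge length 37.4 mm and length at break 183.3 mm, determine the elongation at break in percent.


Elongation = (Lf - L0) / L0 * 100
= (183.3 - 37.4) / 37.4 * 100
= 145.9 / 37.4 * 100
= 390.1%

390.1%


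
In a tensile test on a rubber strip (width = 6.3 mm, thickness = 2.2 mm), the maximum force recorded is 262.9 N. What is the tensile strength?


Area = width * thickness = 6.3 * 2.2 = 13.86 mm^2
TS = force / area = 262.9 / 13.86 = 18.97 MPa

18.97 MPa


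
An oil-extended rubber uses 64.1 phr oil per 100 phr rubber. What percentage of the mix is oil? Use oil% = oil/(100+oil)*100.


Oil % = oil / (100 + oil) * 100
= 64.1 / (100 + 64.1) * 100
= 64.1 / 164.1 * 100
= 39.06%

39.06%


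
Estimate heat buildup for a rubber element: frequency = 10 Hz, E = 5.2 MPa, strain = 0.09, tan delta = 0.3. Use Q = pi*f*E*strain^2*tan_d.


Q = pi * f * E * strain^2 * tan_d
= pi * 10 * 5.2 * 0.09^2 * 0.3
= pi * 10 * 5.2 * 0.0081 * 0.3
= 0.3970

Q = 0.3970


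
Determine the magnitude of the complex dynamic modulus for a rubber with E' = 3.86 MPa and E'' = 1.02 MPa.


|E*| = sqrt(E'^2 + E''^2)
= sqrt(3.86^2 + 1.02^2)
= sqrt(14.8996 + 1.0404)
= 3.992 MPa

3.992 MPa


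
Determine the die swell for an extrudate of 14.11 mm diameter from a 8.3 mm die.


Die swell ratio = D_extrudate / D_die
= 14.11 / 8.3
= 1.7

Die swell = 1.7


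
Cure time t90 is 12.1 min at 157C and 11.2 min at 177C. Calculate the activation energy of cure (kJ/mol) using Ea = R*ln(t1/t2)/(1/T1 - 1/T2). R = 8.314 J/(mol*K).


T1 = 430.15 K, T2 = 450.15 K
1/T1 - 1/T2 = 1.0329e-04
ln(t1/t2) = ln(12.1/11.2) = 0.0773
Ea = 8.314 * 0.0773 / 1.0329e-04 = 6221.4257 J/mol
Ea = 6.22 kJ/mol

6.22 kJ/mol


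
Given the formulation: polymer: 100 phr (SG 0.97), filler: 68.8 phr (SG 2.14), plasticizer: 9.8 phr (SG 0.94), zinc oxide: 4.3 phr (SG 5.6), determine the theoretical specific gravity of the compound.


Sum of weights = 182.9
Volume contributions:
  polymer: 100/0.97 = 103.0928
  filler: 68.8/2.14 = 32.1495
  plasticizer: 9.8/0.94 = 10.4255
  zinc oxide: 4.3/5.6 = 0.7679
Sum of volumes = 146.4357
SG = 182.9 / 146.4357 = 1.249

SG = 1.249


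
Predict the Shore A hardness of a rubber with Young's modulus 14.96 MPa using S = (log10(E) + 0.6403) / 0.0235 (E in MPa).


log10(E) = 0.0235*S - 0.6403  =>  S = (log10(E) + 0.6403) / 0.0235
log10(14.96) = 1.174932
S = (1.174932 + 0.6403) / 0.0235 = 1.815232 / 0.0235
S = 77.2

Shore A = 77.2


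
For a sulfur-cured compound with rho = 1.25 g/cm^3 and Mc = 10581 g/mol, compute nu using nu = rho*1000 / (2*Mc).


nu = rho * 1000 / (2 * Mc)
nu = 1.25 * 1000 / (2 * 10581)
nu = 1250.0 / 21162
nu = 0.0591 mol/L

0.0591 mol/L


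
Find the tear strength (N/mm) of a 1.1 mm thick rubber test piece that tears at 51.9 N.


Tear strength = force / thickness
= 51.9 / 1.1
= 47.18 N/mm

47.18 N/mm


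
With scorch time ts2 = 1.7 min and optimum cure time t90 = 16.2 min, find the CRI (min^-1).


CRI = 100 / (t90 - ts2)
= 100 / (16.2 - 1.7)
= 100 / 14.5
= 6.9 min^-1

6.9 min^-1


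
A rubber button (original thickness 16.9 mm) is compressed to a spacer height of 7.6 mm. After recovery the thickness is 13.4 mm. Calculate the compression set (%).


CS = (t0 - recovered) / (t0 - ts) * 100
= (16.9 - 13.4) / (16.9 - 7.6) * 100
= 3.5 / 9.3 * 100
= 37.6%

37.6%


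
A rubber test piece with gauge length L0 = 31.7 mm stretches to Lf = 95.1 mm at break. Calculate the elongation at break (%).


Elongation = (Lf - L0) / L0 * 100
= (95.1 - 31.7) / 31.7 * 100
= 63.4 / 31.7 * 100
= 200.0%

200.0%


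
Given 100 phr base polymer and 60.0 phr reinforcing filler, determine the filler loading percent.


Filler % = filler / (rubber + filler) * 100
= 60.0 / (100 + 60.0) * 100
= 60.0 / 160.0 * 100
= 37.5%

37.5%


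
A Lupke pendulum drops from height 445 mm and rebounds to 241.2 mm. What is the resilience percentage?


Resilience = h_rebound / h_drop * 100
= 241.2 / 445 * 100
= 54.2%

54.2%


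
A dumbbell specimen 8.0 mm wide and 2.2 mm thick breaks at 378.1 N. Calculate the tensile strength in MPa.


Area = width * thickness = 8.0 * 2.2 = 17.6 mm^2
TS = force / area = 378.1 / 17.6 = 21.48 MPa

21.48 MPa


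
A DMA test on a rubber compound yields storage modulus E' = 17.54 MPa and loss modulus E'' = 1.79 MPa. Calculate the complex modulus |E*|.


|E*| = sqrt(E'^2 + E''^2)
= sqrt(17.54^2 + 1.79^2)
= sqrt(307.6516 + 3.2041)
= 17.631 MPa

17.631 MPa


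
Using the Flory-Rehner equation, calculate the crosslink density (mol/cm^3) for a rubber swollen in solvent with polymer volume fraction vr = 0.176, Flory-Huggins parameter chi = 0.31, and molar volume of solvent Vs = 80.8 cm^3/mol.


ln(1 - vr) = ln(1 - 0.176) = -0.1936
Numerator = -((-0.1936) + 0.176 + 0.31 * 0.176^2) = 0.0080
Denominator = 80.8 * (0.176^(1/3) - 0.176/2) = 38.1706
nu = 0.0080 / 38.1706 = 2.0912e-04 mol/cm^3

2.0912e-04 mol/cm^3


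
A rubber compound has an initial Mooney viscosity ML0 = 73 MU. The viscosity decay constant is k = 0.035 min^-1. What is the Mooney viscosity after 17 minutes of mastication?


ML = ML0 * exp(-k * t)
ML = 73 * exp(-0.035 * 17)
ML = 73 * 0.5516
ML = 40.26 MU

40.26 MU


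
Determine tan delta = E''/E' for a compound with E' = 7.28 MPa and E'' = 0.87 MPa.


tan delta = E'' / E'
= 0.87 / 7.28
= 0.1195

tan delta = 0.1195


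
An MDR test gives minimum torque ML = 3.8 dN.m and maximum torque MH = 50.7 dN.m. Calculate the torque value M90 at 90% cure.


M90 = ML + 0.9 * (MH - ML)
M90 = 3.8 + 0.9 * (50.7 - 3.8)
M90 = 3.8 + 0.9 * 46.9
M90 = 46.01 dN.m

46.01 dN.m


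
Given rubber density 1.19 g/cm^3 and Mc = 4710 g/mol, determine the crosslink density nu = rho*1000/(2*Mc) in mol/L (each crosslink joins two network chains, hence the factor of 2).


nu = rho * 1000 / (2 * Mc)
nu = 1.19 * 1000 / (2 * 4710)
nu = 1190.0 / 9420
nu = 0.1263 mol/L

0.1263 mol/L


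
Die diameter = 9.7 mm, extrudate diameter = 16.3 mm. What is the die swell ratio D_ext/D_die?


Die swell ratio = D_extrudate / D_die
= 16.3 / 9.7
= 1.68

Die swell = 1.68


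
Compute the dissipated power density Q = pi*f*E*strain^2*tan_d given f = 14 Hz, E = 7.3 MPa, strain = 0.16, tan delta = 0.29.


Q = pi * f * E * strain^2 * tan_d
= pi * 14 * 7.3 * 0.16^2 * 0.29
= pi * 14 * 7.3 * 0.0256 * 0.29
= 2.3836

Q = 2.3836


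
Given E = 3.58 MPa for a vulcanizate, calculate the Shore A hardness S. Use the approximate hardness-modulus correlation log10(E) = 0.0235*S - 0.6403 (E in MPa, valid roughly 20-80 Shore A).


log10(E) = 0.0235*S - 0.6403  =>  S = (log10(E) + 0.6403) / 0.0235
log10(3.58) = 0.553883
S = (0.553883 + 0.6403) / 0.0235 = 1.194183 / 0.0235
S = 50.8

Shore A = 50.8


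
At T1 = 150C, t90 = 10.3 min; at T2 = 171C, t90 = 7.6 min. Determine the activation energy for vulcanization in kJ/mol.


T1 = 423.15 K, T2 = 444.15 K
1/T1 - 1/T2 = 1.1174e-04
ln(t1/t2) = ln(10.3/7.6) = 0.3040
Ea = 8.314 * 0.3040 / 1.1174e-04 = 22619.4533 J/mol
Ea = 22.62 kJ/mol

22.62 kJ/mol


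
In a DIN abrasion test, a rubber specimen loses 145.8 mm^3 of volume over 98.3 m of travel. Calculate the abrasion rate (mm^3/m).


Rate = volume_loss / distance
= 145.8 / 98.3
= 1.483 mm^3/m

1.483 mm^3/m


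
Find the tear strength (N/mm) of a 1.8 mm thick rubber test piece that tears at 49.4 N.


Tear strength = force / thickness
= 49.4 / 1.8
= 27.44 N/mm

27.44 N/mm


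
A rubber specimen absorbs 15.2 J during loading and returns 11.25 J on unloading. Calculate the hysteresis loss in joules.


Hysteresis loss = loading - unloading
= 15.2 - 11.25
= 3.95 J

3.95 J


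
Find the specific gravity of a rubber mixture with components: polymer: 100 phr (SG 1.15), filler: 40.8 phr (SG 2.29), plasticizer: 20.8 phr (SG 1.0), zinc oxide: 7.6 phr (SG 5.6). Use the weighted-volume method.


Sum of weights = 169.2
Volume contributions:
  polymer: 100/1.15 = 86.9565
  filler: 40.8/2.29 = 17.8166
  plasticizer: 20.8/1.0 = 20.8000
  zinc oxide: 7.6/5.6 = 1.3571
Sum of volumes = 126.9303
SG = 169.2 / 126.9303 = 1.333

SG = 1.333


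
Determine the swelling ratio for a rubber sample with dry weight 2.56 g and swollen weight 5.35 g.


Q = W_swollen / W_dry
Q = 5.35 / 2.56
Q = 2.09

Q = 2.09


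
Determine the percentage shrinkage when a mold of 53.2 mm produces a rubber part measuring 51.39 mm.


Shrinkage = (mold - part) / mold * 100
= (53.2 - 51.39) / 53.2 * 100
= 1.81 / 53.2 * 100
= 3.4%

3.4%


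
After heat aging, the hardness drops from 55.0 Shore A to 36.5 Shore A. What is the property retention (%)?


Retention = aged / original * 100
= 36.5 / 55.0 * 100
= 66.4%

66.4%


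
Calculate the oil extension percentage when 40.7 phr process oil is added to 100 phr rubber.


Oil % = oil / (100 + oil) * 100
= 40.7 / (100 + 40.7) * 100
= 40.7 / 140.7 * 100
= 28.93%

28.93%


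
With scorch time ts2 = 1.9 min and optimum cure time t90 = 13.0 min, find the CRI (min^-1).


CRI = 100 / (t90 - ts2)
= 100 / (13.0 - 1.9)
= 100 / 11.1
= 9.01 min^-1

9.01 min^-1


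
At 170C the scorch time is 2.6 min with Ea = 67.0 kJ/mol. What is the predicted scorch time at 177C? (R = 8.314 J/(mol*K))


Convert temperatures: T1 = 170 + 273.15 = 443.15 K, T2 = 177 + 273.15 = 450.15 K
ts2_new = 2.6 * exp(67000 / 8.314 * (1/450.15 - 1/443.15))
1/T2 - 1/T1 = -3.5091e-05
ts2_new = 1.96 min

1.96 min


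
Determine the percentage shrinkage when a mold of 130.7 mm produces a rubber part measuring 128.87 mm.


Shrinkage = (mold - part) / mold * 100
= (130.7 - 128.87) / 130.7 * 100
= 1.83 / 130.7 * 100
= 1.4%

1.4%


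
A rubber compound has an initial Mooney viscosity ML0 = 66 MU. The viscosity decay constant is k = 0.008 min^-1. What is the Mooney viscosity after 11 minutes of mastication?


ML = ML0 * exp(-k * t)
ML = 66 * exp(-0.008 * 11)
ML = 66 * 0.9158
ML = 60.44 MU

60.44 MU


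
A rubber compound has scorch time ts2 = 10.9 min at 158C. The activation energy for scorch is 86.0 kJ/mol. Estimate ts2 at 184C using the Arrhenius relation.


Convert temperatures: T1 = 158 + 273.15 = 431.15 K, T2 = 184 + 273.15 = 457.15 K
ts2_new = 10.9 * exp(86000 / 8.314 * (1/457.15 - 1/431.15))
1/T2 - 1/T1 = -1.3191e-04
ts2_new = 2.79 min

2.79 min


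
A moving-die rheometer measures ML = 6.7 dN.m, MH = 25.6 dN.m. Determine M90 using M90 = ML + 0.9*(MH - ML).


M90 = ML + 0.9 * (MH - ML)
M90 = 6.7 + 0.9 * (25.6 - 6.7)
M90 = 6.7 + 0.9 * 18.9
M90 = 23.71 dN.m

23.71 dN.m


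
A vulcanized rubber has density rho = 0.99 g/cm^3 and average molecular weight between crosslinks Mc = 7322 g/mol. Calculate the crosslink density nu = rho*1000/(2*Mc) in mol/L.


nu = rho * 1000 / (2 * Mc)
nu = 0.99 * 1000 / (2 * 7322)
nu = 990.0 / 14644
nu = 0.0676 mol/L

0.0676 mol/L


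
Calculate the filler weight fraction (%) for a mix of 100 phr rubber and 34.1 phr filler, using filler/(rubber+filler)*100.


Filler % = filler / (rubber + filler) * 100
= 34.1 / (100 + 34.1) * 100
= 34.1 / 134.1 * 100
= 25.43%

25.43%


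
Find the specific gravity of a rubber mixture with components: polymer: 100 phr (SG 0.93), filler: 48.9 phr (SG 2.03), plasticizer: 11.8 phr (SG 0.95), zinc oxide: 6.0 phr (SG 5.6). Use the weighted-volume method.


Sum of weights = 166.7
Volume contributions:
  polymer: 100/0.93 = 107.5269
  filler: 48.9/2.03 = 24.0887
  plasticizer: 11.8/0.95 = 12.4211
  zinc oxide: 6.0/5.6 = 1.0714
Sum of volumes = 145.1080
SG = 166.7 / 145.1080 = 1.149

SG = 1.149


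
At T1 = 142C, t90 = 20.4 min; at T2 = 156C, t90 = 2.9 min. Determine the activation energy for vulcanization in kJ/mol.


T1 = 415.15 K, T2 = 429.15 K
1/T1 - 1/T2 = 7.8580e-05
ln(t1/t2) = ln(20.4/2.9) = 1.9508
Ea = 8.314 * 1.9508 / 7.8580e-05 = 206402.1752 J/mol
Ea = 206.4 kJ/mol

206.4 kJ/mol


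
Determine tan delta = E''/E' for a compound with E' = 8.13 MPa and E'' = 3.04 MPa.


tan delta = E'' / E'
= 3.04 / 8.13
= 0.3739

tan delta = 0.3739


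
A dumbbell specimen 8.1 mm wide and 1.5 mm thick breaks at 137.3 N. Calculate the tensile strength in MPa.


Area = width * thickness = 8.1 * 1.5 = 12.15 mm^2
TS = force / area = 137.3 / 12.15 = 11.3 MPa

11.3 MPa


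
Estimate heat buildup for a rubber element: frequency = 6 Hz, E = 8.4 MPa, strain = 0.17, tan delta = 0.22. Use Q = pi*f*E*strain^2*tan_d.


Q = pi * f * E * strain^2 * tan_d
= pi * 6 * 8.4 * 0.17^2 * 0.22
= pi * 6 * 8.4 * 0.0289 * 0.22
= 1.0067

Q = 1.0067


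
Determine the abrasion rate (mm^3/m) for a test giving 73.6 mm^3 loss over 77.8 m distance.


Rate = volume_loss / distance
= 73.6 / 77.8
= 0.946 mm^3/m

0.946 mm^3/m


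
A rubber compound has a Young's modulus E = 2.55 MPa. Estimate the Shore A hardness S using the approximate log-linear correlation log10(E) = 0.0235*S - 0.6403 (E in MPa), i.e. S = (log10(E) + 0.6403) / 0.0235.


log10(E) = 0.0235*S - 0.6403  =>  S = (log10(E) + 0.6403) / 0.0235
log10(2.55) = 0.406540
S = (0.406540 + 0.6403) / 0.0235 = 1.046840 / 0.0235
S = 44.5

Shore A = 44.5


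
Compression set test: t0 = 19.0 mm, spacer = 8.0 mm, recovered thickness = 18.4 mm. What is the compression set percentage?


CS = (t0 - recovered) / (t0 - ts) * 100
= (19.0 - 18.4) / (19.0 - 8.0) * 100
= 0.6 / 11.0 * 100
= 5.5%

5.5%


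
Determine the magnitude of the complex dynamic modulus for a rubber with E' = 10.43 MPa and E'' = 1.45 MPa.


|E*| = sqrt(E'^2 + E''^2)
= sqrt(10.43^2 + 1.45^2)
= sqrt(108.7849 + 2.1025)
= 10.53 MPa

10.53 MPa


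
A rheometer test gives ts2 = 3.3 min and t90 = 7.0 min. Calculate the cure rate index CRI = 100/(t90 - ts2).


CRI = 100 / (t90 - ts2)
= 100 / (7.0 - 3.3)
= 100 / 3.7
= 27.03 min^-1

27.03 min^-1


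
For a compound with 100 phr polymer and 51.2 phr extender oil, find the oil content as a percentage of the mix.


Oil % = oil / (100 + oil) * 100
= 51.2 / (100 + 51.2) * 100
= 51.2 / 151.2 * 100
= 33.86%

33.86%


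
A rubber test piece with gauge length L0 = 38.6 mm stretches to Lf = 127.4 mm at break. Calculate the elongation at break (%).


Elongation = (Lf - L0) / L0 * 100
= (127.4 - 38.6) / 38.6 * 100
= 88.8 / 38.6 * 100
= 230.1%

230.1%


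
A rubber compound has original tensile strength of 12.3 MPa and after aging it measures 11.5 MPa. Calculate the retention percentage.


Retention = aged / original * 100
= 11.5 / 12.3 * 100
= 93.5%

93.5%


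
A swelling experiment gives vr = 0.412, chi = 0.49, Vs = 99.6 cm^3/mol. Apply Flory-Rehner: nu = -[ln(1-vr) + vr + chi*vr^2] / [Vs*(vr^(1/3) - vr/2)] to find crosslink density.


ln(1 - vr) = ln(1 - 0.412) = -0.5310
Numerator = -((-0.5310) + 0.412 + 0.49 * 0.412^2) = 0.0359
Denominator = 99.6 * (0.412^(1/3) - 0.412/2) = 53.5949
nu = 0.0359 / 53.5949 = 6.6898e-04 mol/cm^3

6.6898e-04 mol/cm^3


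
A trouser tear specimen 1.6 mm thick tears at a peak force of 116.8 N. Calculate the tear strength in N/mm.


Tear strength = force / thickness
= 116.8 / 1.6
= 73.0 N/mm

73.0 N/mm


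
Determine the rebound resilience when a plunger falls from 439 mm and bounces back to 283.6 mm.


Resilience = h_rebound / h_drop * 100
= 283.6 / 439 * 100
= 64.6%

64.6%


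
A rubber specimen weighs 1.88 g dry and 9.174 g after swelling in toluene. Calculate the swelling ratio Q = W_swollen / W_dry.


Q = W_swollen / W_dry
Q = 9.174 / 1.88
Q = 4.88

Q = 4.88


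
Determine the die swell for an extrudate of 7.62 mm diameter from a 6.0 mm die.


Die swell ratio = D_extrudate / D_die
= 7.62 / 6.0
= 1.27

Die swell = 1.27


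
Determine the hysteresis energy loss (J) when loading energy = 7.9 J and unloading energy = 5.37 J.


Hysteresis loss = loading - unloading
= 7.9 - 5.37
= 2.53 J

2.53 J


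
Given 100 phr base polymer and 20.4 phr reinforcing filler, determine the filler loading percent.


Filler % = filler / (rubber + filler) * 100
= 20.4 / (100 + 20.4) * 100
= 20.4 / 120.4 * 100
= 16.94%

16.94%


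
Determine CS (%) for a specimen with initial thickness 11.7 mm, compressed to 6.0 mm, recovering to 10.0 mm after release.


CS = (t0 - recovered) / (t0 - ts) * 100
= (11.7 - 10.0) / (11.7 - 6.0) * 100
= 1.7 / 5.7 * 100
= 29.8%

29.8%


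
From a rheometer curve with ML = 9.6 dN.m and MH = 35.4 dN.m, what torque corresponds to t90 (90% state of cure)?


M90 = ML + 0.9 * (MH - ML)
M90 = 9.6 + 0.9 * (35.4 - 9.6)
M90 = 9.6 + 0.9 * 25.8
M90 = 32.82 dN.m

32.82 dN.m


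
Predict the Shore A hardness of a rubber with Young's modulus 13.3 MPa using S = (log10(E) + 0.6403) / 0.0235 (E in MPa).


log10(E) = 0.0235*S - 0.6403  =>  S = (log10(E) + 0.6403) / 0.0235
log10(13.3) = 1.123852
S = (1.123852 + 0.6403) / 0.0235 = 1.764152 / 0.0235
S = 75.1

Shore A = 75.1


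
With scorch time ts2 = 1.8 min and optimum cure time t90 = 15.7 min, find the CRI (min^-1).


CRI = 100 / (t90 - ts2)
= 100 / (15.7 - 1.8)
= 100 / 13.9
= 7.19 min^-1

7.19 min^-1


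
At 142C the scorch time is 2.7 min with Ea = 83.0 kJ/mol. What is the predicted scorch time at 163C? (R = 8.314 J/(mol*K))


Convert temperatures: T1 = 142 + 273.15 = 415.15 K, T2 = 163 + 273.15 = 436.15 K
ts2_new = 2.7 * exp(83000 / 8.314 * (1/436.15 - 1/415.15))
1/T2 - 1/T1 = -1.1598e-04
ts2_new = 0.85 min

0.85 min


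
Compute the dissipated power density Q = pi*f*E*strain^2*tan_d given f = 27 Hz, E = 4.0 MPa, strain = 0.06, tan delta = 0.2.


Q = pi * f * E * strain^2 * tan_d
= pi * 27 * 4.0 * 0.06^2 * 0.2
= pi * 27 * 4.0 * 0.0036 * 0.2
= 0.2443

Q = 0.2443


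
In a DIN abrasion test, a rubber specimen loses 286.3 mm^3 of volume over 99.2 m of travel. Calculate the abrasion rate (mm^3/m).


Rate = volume_loss / distance
= 286.3 / 99.2
= 2.886 mm^3/m

2.886 mm^3/m


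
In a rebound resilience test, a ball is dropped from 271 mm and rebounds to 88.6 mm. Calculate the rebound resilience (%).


Resilience = h_rebound / h_drop * 100
= 88.6 / 271 * 100
= 32.7%

32.7%
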